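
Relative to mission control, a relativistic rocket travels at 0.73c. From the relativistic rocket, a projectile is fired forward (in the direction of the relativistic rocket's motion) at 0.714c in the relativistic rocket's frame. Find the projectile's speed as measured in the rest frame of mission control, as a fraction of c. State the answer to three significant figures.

In units of c, u = (u' + v)/(1 + u'v) with u' = 0.714 and v = 0.73.
Numerator: 0.714 + 0.73 = 1.444. Denominator: 1 + (0.714)(0.73) = 1.52122.
u = 1.444/1.52122 = 0.94924, so the speed is 0.949c.

0.949c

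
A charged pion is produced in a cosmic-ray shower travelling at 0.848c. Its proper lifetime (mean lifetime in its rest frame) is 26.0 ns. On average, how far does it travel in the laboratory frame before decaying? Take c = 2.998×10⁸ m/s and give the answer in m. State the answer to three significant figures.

12.5 m

γ = 1/√(1 − β²) = 1/√(1 − 0.719104) = 1/√0.280896 = 1/0.529996 = 1.8868.
Lab-frame lifetime: Δt = γτ = 1.8868 × 26.0 ns = 49.057 ns.
Distance: d = vΔt = 0.848 × 2.998×10⁸ m/s × 4.9057×10^-8 s = 12.5 m.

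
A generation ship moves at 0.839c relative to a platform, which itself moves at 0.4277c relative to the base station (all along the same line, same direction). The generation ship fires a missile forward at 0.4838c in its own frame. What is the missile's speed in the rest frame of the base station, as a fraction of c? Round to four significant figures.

Apply u = (u'+v)/(1+u'v) twice. Missile in the platform frame: (0.4838+0.839)/(1+0.4838·0.839) = 1.3228/1.4059082 = 0.94089c.
That velocity, transformed to the rest frame of the base station: (0.94089+0.4277)/(1+0.94089·0.4277) = 1.36859/1.402418653 = 0.97588c.

0.9759c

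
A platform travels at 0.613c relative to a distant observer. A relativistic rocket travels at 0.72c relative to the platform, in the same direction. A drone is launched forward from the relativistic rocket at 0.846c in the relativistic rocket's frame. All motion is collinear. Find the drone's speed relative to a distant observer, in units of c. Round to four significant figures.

Compose velocities in two stages. Stage 1 (into S'): u₁ = (0.846+0.72)/(1+0.846×0.72) = 0.9732.
Stage 2 (into S): u = (0.9732+0.613)/(1+0.9732×0.613) = 0.9935, so the speed is 0.9935c.

0.9935c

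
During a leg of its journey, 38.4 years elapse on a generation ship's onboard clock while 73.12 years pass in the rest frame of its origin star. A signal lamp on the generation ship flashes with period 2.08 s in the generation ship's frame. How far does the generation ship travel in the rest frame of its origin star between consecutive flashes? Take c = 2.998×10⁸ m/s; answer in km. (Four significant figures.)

1.010×10^6 km

γ = Δt/Δτ = 73.12/38.4 = 1.90417.
β = √(1 − 1/γ²) = 0.851. Lab-frame period = γτ = 1.90417×2.08 s = 3.9607 s. Distance = βc × γτ = 0.851 × 2.998×10⁸ m/s × 3.9607 s = 1.0105×10^9 m = 1.010×10^6 km.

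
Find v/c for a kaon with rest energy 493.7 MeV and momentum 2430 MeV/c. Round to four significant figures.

0.9800

βγ = pc/(mc²) = 2430/493.7 = 4.922.
Since γ² = 1 + (βγ)² = 25.2261, γ = √25.2261 = 5.02256, and β = (βγ)/γ = 4.922/5.02256 = 0.9800.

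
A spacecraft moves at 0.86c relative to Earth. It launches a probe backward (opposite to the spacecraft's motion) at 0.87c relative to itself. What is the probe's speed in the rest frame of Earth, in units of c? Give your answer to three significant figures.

0.0397c

Relativistic velocity addition: u = (u' + v)/(1 + u'v/c²), with u' = −0.87c and v = 0.86c.
Numerator: −0.87 + 0.86 = −0.01. Denominator: 1 + (−0.87)(0.86) = 0.2518.
u = −0.01/0.2518 = −0.039714, so the speed is 0.0397c.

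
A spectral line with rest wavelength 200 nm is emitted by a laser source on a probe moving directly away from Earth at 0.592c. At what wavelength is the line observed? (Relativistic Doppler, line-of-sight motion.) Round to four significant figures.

395.1 nm

Relativistic Doppler for wavelength: λ_obs = λ_src · √((1+β)/(1−β)).
With β = 0.592: factor = √(1.592/0.408) = 1.9753.
λ_obs = 200 × 1.9753 = 395.1 nm.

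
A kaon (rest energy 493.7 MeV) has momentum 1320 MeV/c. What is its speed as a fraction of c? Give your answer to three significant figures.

pc/(mc²) = 1320/493.7 = 2.6737 = βγ = β/√(1−β²).
So β² = x²/(1 + x²) with x = 2.6737: x² = 7.14867, β² = 7.14867/8.14867 = 0.877281, β = 0.937.

0.937c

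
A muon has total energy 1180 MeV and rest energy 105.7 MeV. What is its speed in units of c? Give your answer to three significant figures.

γ = E/(mc²) = 1180/105.7 = 11.164.
β = √(1 − 1/γ²) = √(1 − 0.00802344) = √0.99197656 = 0.996.

0.996c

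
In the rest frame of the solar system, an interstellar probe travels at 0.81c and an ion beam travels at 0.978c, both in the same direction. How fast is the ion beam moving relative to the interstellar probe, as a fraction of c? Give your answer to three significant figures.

Transform to the interstellar probe's frame: u' = (u − v)/(1 − uv/c²).
u' = (0.978 − 0.81)/(1 − 0.978×0.81) = 0.168/0.20782 = 0.80839.
Speed in the interstellar probe's frame: 0.808c (in the same direction).

0.808c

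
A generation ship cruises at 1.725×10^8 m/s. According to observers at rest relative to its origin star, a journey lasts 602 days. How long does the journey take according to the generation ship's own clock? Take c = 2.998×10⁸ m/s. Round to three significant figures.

492 days

β = v/c = (1.725×10^8 m/s)/(2.998×10⁸ m/s) = 0.575384.
γ = 1/√(1 − β²) = 1/√(1 − 0.3310667) = 1/√0.6689333 = 1/0.817883 = 1.2227.
The moving clock records proper time: Δτ = Δt/γ = 602/1.2227 = 492 days.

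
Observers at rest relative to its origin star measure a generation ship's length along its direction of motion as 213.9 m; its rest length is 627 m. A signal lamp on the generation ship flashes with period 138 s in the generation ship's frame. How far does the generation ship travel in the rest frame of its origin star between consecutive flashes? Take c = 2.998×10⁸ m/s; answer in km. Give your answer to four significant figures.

From L = L₀/γ: γ = 627/213.9 = 2.93128.
β = √(1 − 1/γ²) = 0.94001. Lab-frame period = γτ = 2.93128×138 s = 404.52 s. Distance = βc × γτ = 0.94001 × 2.998×10⁸ m/s × 404.52 s = 1.1400×10^11 m = 1.140×10^8 km.

1.140×10^8 km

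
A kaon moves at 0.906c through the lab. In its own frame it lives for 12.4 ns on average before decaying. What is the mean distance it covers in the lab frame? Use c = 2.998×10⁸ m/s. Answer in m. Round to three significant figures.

γ = 1/√(1 − β²) = 1/√(1 − 0.820836) = 1/√0.179164 = 1/0.423278 = 2.3625.
Lab-frame lifetime: Δt = γτ = 2.3625 × 12.4 ns = 29.295 ns.
Distance: d = vΔt = 0.906 × 2.998×10⁸ m/s × 2.9295×10^-8 s = 7.96 m.

7.96 m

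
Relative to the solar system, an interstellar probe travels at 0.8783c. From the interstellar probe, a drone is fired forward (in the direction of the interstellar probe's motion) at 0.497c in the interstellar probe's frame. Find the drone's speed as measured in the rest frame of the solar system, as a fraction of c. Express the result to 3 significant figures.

In units of c, u = (u' + v)/(1 + u'v) with u' = 0.497 and v = 0.8783.
Numerator: 0.497 + 0.8783 = 1.3753. Denominator: 1 + (0.497)(0.8783) = 1.4365151.
u = 1.3753/1.4365151 = 0.95739, so the speed is 0.957c.

0.957c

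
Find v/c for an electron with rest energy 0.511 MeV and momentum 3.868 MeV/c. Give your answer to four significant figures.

pc/(mc²) = 3.868/0.511 = 7.5695 = βγ = β/√(1−β²).
So β² = x²/(1 + x²) with x = 7.5695: x² = 57.2973, β² = 57.2973/58.2973 = 0.982847, β = 0.9914.

0.9914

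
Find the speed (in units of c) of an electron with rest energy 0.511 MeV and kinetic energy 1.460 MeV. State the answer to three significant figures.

γ = 1 + K/(mc²) = 1 + 1.460/0.511 = 3.8571.
β = √(1 − 1/γ²) = √(1 − 0.0672169) = √0.9327831 = 0.966.

0.966c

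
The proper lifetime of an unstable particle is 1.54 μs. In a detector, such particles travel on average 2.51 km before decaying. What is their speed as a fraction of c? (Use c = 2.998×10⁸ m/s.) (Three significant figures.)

0.984c

Lab distance = (lab lifetime)·v = γτ·βc, so βγ = d/(cτ) = 2510/(2.998×10⁸ × 1.540×10^-6) = 5.4365.
With βγ = 5.4365: γ² = 1 + (βγ)² = 30.5555, and β = (βγ)/γ = 5.4365/5.5277 = 0.984.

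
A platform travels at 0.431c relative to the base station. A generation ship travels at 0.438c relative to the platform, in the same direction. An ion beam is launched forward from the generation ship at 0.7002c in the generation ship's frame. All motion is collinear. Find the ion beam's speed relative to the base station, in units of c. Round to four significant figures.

0.9467c

Compose velocities in two stages. Stage 1 (into S'): u₁ = (0.7002+0.438)/(1+0.7002×0.438) = 0.87106.
Stage 2 (into S): u = (0.87106+0.431)/(1+0.87106×0.431) = 0.94666, so the speed is 0.9467c.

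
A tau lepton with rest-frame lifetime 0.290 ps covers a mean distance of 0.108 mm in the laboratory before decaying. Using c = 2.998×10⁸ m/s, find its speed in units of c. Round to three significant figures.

d = βγcτ ⇒ βγ = d/(cτ) = 1.080×10^-4 m / (8.6942×10^-5 m) = 1.2422.
β = (βγ)/√(1+(βγ)²) = 1.2422/√2.54306 = 0.779.

0.779c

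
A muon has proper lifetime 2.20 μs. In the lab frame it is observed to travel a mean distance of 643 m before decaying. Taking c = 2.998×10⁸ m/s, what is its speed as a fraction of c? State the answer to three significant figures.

0.698c

Lab distance = (lab lifetime)·v = γτ·βc, so βγ = d/(cτ) = 643.0/(2.998×10⁸ × 2.200×10^-6) = 0.97489.
With βγ = 0.97489: γ² = 1 + (βγ)² = 1.950411, and β = (βγ)/γ = 0.97489/1.39657 = 0.698.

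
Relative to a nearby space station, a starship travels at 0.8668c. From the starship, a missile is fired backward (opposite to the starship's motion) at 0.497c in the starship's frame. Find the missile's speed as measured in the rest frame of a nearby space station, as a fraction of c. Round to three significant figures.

In units of c, u = (u' + v)/(1 + u'v) with u' = −0.497 and v = 0.8668.
Numerator: −0.497 + 0.8668 = 0.3698. Denominator: 1 + (−0.497)(0.8668) = 0.5692004.
u = 0.3698/0.5692004 = 0.64968, so the speed is 0.650c.

0.650c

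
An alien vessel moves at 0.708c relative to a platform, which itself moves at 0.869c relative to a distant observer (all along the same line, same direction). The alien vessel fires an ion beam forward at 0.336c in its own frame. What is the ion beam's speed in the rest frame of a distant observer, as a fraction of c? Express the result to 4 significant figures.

Compose velocities in two stages. Stage 1 (into S'): u₁ = (0.336+0.708)/(1+0.336×0.708) = 0.84337.
Stage 2 (into S): u = (0.84337+0.869)/(1+0.84337×0.869) = 0.98816, so the speed is 0.9882c.

0.9882c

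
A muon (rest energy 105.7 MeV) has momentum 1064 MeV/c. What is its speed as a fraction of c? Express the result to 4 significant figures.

0.9951c

βγ = pc/(mc²) = 1064/105.7 = 10.066.
Since γ² = 1 + (βγ)² = 102.324, γ = √102.324 = 10.1155, and β = (βγ)/γ = 10.066/10.1155 = 0.9951.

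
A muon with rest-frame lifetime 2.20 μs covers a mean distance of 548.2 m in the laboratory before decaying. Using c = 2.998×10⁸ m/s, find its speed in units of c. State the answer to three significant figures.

0.639c

d = βγcτ ⇒ βγ = d/(cτ) = 548.2 m / (659.56 m) = 0.83116.
β = (βγ)/√(1+(βγ)²) = 0.83116/√1.690827 = 0.639.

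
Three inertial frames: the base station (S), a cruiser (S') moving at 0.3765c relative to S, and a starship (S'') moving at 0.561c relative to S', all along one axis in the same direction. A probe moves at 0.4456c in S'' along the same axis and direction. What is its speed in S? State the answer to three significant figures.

0.907c

Compose velocities in two stages. Stage 1 (into S'): u₁ = (0.4456+0.561)/(1+0.4456×0.561) = 0.80529.
Stage 2 (into S): u = (0.80529+0.3765)/(1+0.80529×0.3765) = 0.90684, so the speed is 0.907c.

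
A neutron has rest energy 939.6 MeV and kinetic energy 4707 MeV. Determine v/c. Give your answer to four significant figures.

γ = 1 + K/(mc²) = 1 + 4707/939.6 = 6.0096.
β = √(1 − 1/γ²) = √(1 − 0.0276891) = √0.9723109 = 0.9861.

0.9861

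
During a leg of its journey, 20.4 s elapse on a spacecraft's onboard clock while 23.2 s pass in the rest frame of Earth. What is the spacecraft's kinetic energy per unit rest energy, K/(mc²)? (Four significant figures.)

γ = Δt/Δτ = 23.2/20.4 = 1.13725.
Since K = (γ−1)mc², K/(mc²) = 1.13725 − 1 = 0.1373.

0.1373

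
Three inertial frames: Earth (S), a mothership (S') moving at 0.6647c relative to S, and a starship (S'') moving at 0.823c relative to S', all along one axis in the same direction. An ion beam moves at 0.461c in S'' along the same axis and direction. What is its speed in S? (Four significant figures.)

First combine the ion beam and starship (S''→S'): u₁ = (0.461 + 0.823)/(1 + 0.461×0.823) = 1.284/1.379403 = 0.93084.
Then combine with the mothership (S'→S): u = (0.93084 + 0.6647)/(1 + 0.93084×0.6647) = 1.59554/1.618729348 = 0.98567.

0.9857c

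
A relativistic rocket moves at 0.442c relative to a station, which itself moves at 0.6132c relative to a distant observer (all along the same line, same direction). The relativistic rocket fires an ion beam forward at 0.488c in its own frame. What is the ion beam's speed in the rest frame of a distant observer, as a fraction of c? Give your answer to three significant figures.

0.938c

Compose velocities in two stages. Stage 1 (into S'): u₁ = (0.488+0.442)/(1+0.488×0.442) = 0.76499.
Stage 2 (into S): u = (0.76499+0.6132)/(1+0.76499×0.6132) = 0.93812, so the speed is 0.938c.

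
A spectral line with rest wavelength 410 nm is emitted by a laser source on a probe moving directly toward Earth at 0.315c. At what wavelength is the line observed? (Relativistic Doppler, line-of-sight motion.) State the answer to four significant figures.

Relativistic Doppler for wavelength: λ_obs = λ_src · √((1−β)/(1+β)).
With β = 0.315: factor = √(0.685/1.315) = 0.72174.
λ_obs = 410 × 0.72174 = 295.9 nm.

295.9 nm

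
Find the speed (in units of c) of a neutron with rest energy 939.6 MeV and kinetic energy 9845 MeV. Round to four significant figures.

0.9962c

K = (γ−1)mc², so γ = 1 + 9845/939.6 = 11.478.
Then v/c = √(1 − γ⁻²) = √(1 − 0.00759045) = √0.99240955 = 0.9962.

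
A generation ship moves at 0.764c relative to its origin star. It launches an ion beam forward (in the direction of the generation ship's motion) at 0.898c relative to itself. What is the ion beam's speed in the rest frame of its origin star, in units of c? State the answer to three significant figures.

0.986c

Relativistic velocity addition: u = (u' + v)/(1 + u'v/c²), with u' = 0.898c and v = 0.764c.
Numerator: 0.898 + 0.764 = 1.662. Denominator: 1 + (0.898)(0.764) = 1.686072.
u = 1.662/1.686072 = 0.98572, so the speed is 0.986c.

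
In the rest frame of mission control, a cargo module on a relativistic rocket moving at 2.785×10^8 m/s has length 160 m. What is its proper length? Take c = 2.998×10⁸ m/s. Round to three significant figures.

432 m

β = v/c = (2.785×10^8 m/s)/(2.998×10⁸ m/s) = 0.928953.
With β = 0.928953, γ = 1/√(1 − 0.928953²) = 1/√0.1370463 = 2.7013.
Proper length: L₀ = γ·L = 2.7013 × 160 = 432 m.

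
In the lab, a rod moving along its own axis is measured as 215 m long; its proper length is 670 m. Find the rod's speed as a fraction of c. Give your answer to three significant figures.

0.947c

Length contraction gives γ = L₀/L = 670/215 = 3.1163.
β = √(1 − 1/γ²) = √0.897027 = 0.947.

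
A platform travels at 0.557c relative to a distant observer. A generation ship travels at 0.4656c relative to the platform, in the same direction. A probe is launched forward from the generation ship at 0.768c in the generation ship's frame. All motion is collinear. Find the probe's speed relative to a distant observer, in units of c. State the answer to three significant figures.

Apply u = (u'+v)/(1+u'v) twice. Probe in the platform frame: (0.768+0.4656)/(1+0.768·0.4656) = 1.2336/1.3575808 = 0.90868c.
That velocity, transformed to the rest frame of a distant observer: (0.90868+0.557)/(1+0.90868·0.557) = 1.46568/1.50613476 = 0.97314c.

0.973c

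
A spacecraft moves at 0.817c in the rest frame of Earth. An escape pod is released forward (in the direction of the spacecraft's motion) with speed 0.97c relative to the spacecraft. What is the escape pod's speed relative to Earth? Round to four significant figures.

0.9969c

In units of c, u = (u' + v)/(1 + u'v) with u' = 0.97 and v = 0.817.
Numerator: 0.97 + 0.817 = 1.787. Denominator: 1 + (0.97)(0.817) = 1.79249.
u = 1.787/1.79249 = 0.99694, so the speed is 0.9969c.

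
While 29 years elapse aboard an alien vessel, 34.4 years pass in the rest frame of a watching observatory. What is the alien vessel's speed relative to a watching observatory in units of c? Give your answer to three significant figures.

γ = Δt/Δτ = 34.4/29 = 1.1862.
β = √(1 − 1/γ²) = √(1 − 0.710696) = √0.289304 = 0.538.

0.538c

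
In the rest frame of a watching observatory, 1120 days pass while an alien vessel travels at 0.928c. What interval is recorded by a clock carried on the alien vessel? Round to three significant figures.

γ = 1/√(1 − β²) = 1/√(1 − 0.861184) = 1/√0.138816 = 1/0.37258 = 2.684.
The alien vessel's clock runs slow as seen from a watching observatory, so Δτ = Δt/γ = 1120/2.684 = 417 days.

417 days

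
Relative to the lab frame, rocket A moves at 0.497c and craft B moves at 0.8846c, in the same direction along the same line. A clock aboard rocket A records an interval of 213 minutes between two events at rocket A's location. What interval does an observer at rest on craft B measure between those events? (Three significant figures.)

Transform rocket A's velocity into craft B's frame: (0.497 − 0.8846)/(1 − 0.497·0.8846) = −0.3876/0.5603538, so the relative speed is 0.69171c.
γ for this relative speed: γ = 1/√(1 − 0.478463) = 1.3847.
Rocket A's interval is proper; time dilation gives Δt_B = γΔτ = 1.3847 × 213 minutes = 295 minutes.

295 minutes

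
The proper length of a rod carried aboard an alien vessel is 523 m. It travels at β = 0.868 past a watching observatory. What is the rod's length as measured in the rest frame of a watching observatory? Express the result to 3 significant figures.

260 m

Lorentz factor: γ = (1 − 0.753424)^(−1/2) = 2.0138.
Along the direction of motion the measured length is L₀/γ = 523/2.0138 = 260 m.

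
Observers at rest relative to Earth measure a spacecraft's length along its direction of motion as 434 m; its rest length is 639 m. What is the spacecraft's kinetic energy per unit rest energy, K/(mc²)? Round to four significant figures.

0.4724

γ = L₀/L = 639/434 = 1.47235.
Since K = (γ−1)mc², K/(mc²) = 1.47235 − 1 = 0.4724.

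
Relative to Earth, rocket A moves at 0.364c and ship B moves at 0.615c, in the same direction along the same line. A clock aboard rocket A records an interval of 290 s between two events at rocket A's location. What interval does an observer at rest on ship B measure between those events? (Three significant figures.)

306 s

The velocity of rocket A relative to ship B is (0.364 − 0.615)c / (1 − 0.364×0.615) = −0.3234c; relative speed 0.3234c.
γ for this relative speed: γ = 1/√(1 − 0.104588) = 1.0568.
Rocket A's interval is proper; time dilation gives Δt_B = γΔτ = 1.0568 × 290 s = 306 s.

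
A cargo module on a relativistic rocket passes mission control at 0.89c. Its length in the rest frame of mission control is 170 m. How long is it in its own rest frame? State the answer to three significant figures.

β² = 0.7921, so γ = 1/√0.2079 = 2.1932.
Proper length: L₀ = γ·L = 2.1932 × 170 = 373 m.

373 m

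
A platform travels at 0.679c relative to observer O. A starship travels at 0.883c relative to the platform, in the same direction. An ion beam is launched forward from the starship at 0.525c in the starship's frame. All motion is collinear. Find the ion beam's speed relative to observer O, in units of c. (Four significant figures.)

0.9926c

First combine the ion beam and starship (S''→S'): u₁ = (0.525 + 0.883)/(1 + 0.525×0.883) = 1.408/1.463575 = 0.96203.
Then combine with the platform (S'→S): u = (0.96203 + 0.679)/(1 + 0.96203×0.679) = 1.64103/1.65321837 = 0.99263.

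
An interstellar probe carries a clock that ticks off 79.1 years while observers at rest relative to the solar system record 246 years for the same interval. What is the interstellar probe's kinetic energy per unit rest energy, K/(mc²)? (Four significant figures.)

γ = Δt/Δτ = 246/79.1 = 3.10999.
K/(mc²) = γ − 1 = 3.10999 − 1 = 2.110.

2.110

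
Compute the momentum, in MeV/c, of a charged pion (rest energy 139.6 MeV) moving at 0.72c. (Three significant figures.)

145 MeV/c

γ = 1/√(1 − β²) = 1/√(1 − 0.5184) = 1/√0.4816 = 1/0.693974 = 1.441.
Momentum: p = γβ·mc = 1.441 × 0.72 × 139.6 MeV/c = 145 MeV/c.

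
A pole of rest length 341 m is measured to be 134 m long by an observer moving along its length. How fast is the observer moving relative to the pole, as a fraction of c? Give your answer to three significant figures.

Length contraction gives γ = L₀/L = 341/134 = 2.5448.
β = √(1 − 1/γ²) = √0.845584 = 0.920.

0.920c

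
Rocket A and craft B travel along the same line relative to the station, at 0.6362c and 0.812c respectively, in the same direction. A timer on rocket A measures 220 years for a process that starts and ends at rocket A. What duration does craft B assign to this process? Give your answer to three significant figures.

The velocity of rocket A relative to craft B is (0.6362 − 0.812)c / (1 − 0.6362×0.812) = −0.36367c; relative speed 0.36367c.
γ for this relative speed: γ = 1/√(1 − 0.132256) = 1.0735.
The clock on rocket A records proper time, so craft B measures Δt = γΔτ = 1.0735 × 220 = 236 years.

236 years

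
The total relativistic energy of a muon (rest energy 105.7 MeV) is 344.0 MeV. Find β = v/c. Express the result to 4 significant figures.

0.9516

Total energy E = γmc² gives γ = 344.0/105.7 = 3.2545.
Hence β = √(1 − 1/γ²) = √(1 − 0.0944129) = √0.9055871 = 0.9516.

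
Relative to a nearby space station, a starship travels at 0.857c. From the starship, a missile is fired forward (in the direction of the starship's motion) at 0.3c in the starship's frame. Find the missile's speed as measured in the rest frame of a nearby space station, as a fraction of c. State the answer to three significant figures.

0.920c

Relativistic velocity addition: u = (u' + v)/(1 + u'v/c²), with u' = 0.3c and v = 0.857c.
Numerator: 0.3 + 0.857 = 1.157. Denominator: 1 + (0.3)(0.857) = 1.2571.
u = 1.157/1.2571 = 0.92037, so the speed is 0.920c.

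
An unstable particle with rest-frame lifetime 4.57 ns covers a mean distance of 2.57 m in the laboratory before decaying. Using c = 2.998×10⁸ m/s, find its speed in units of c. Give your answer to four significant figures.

0.8824c

d = βγcτ ⇒ βγ = d/(cτ) = 2.570 m / (1.370086 m) = 1.8758.
β = (βγ)/√(1+(βγ)²) = 1.8758/√4.51863 = 0.8824.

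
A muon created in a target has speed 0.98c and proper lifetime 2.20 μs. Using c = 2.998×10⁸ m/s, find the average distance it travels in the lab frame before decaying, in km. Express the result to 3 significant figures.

Lorentz factor: γ = (1 − 0.9604)^(−1/2) = 5.0252.
Lab-frame lifetime: Δt = γτ = 5.0252 × 2.20 μs = 11.055 μs.
Distance: d = vΔt = 0.98 × 2.998×10⁸ m/s × 1.1055×10^-5 s = 3250 m = 3.25 km.

3.25 km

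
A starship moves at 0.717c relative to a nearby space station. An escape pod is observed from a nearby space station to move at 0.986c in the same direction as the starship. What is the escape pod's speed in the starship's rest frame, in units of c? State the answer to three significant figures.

0.918c

Transform to the starship's frame: u' = (u − v)/(1 − uv/c²).
u' = (0.986 − 0.717)/(1 − 0.986×0.717) = 0.269/0.293038 = 0.91797.
Speed in the starship's frame: 0.918c (in the same direction).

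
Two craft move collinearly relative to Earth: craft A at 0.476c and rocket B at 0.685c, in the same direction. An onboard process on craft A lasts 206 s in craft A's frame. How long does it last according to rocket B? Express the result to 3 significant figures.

217 s

Transform craft A's velocity into rocket B's frame: (0.476 − 0.685)/(1 − 0.476·0.685) = −0.209/0.67394, so the relative speed is 0.31012c.
At |u| = 0.31012c, γ = (1 − 0.0961744)^(−1/2) = 1.0519.
Craft A's interval is proper; time dilation gives Δt_B = γΔτ = 1.0519 × 206 s = 217 s.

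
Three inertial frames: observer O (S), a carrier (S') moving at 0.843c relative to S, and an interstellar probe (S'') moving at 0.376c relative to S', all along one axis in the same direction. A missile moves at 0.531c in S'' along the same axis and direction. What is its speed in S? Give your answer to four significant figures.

Compose velocities in two stages. Stage 1 (into S'): u₁ = (0.531+0.376)/(1+0.531×0.376) = 0.75605.
Stage 2 (into S): u = (0.75605+0.843)/(1+0.75605×0.843) = 0.97661, so the speed is 0.9766c.

0.9766c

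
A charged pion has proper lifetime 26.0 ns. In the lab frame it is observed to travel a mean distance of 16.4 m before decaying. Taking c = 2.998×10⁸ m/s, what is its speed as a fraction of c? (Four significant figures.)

0.9032c

Lab distance = (lab lifetime)·v = γτ·βc, so βγ = d/(cτ) = 16.40/(2.998×10⁸ × 2.600×10^-8) = 2.104.
With βγ = 2.104: γ² = 1 + (βγ)² = 5.42682, and β = (βγ)/γ = 2.104/2.32955 = 0.9032.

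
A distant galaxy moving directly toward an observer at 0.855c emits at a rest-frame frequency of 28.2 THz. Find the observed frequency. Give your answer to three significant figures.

101 THz

Relativistic Doppler (source moving toward): f_obs = f_src · √((1+β)/(1−β)).
With β = 0.855: factor = √(1.855/0.145) = 3.5767.
f_obs = 28.2 × 3.5767 = 101 THz.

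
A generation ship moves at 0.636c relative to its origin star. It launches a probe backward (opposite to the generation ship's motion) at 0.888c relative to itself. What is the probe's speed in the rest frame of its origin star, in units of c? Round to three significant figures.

0.579c

In units of c, u = (u' + v)/(1 + u'v) with u' = −0.888 and v = 0.636.
Numerator: −0.888 + 0.636 = −0.252. Denominator: 1 + (−0.888)(0.636) = 0.435232.
u = −0.252/0.435232 = −0.579, so the speed is 0.579c.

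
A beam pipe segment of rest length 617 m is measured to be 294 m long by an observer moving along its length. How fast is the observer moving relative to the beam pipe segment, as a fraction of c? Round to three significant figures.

Length contraction gives γ = L₀/L = 617/294 = 2.0986.
β = √(1 − 1/γ²) = √0.77294 = 0.879.

0.879c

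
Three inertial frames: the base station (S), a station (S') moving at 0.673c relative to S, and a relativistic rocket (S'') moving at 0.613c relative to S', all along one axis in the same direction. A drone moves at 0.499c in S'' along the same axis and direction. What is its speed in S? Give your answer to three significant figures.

Apply u = (u'+v)/(1+u'v) twice. Drone in the station frame: (0.499+0.613)/(1+0.499·0.613) = 1.112/1.305887 = 0.85153c.
That velocity, transformed to the rest frame of the base station: (0.85153+0.673)/(1+0.85153·0.673) = 1.52453/1.57307969 = 0.96914c.

0.969c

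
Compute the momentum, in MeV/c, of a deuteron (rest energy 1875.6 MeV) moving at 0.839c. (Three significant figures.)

Lorentz factor: γ = (1 − 0.703921)^(−1/2) = 1.8378.
Momentum: p = γβ·mc = 1.8378 × 0.839 × 1875.6 MeV/c = 2890 MeV/c.

2890 MeV/c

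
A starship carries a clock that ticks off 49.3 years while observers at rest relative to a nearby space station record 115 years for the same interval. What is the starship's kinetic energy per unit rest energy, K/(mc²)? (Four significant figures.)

1.333

The time-dilation ratio gives γ = 115/49.3 = 2.33266.
K/(mc²) = γ − 1 = 2.33266 − 1 = 1.333.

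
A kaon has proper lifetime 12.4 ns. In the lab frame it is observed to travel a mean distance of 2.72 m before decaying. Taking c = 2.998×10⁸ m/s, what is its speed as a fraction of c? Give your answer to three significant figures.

0.590c

d = βγcτ ⇒ βγ = d/(cτ) = 2.720 m / (3.71752 m) = 0.73167.
β = (βγ)/√(1+(βγ)²) = 0.73167/√1.535341 = 0.590.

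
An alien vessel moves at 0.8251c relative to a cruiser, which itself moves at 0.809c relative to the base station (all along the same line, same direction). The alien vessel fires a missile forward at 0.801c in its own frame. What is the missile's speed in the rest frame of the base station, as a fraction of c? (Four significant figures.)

Apply u = (u'+v)/(1+u'v) twice. Missile in the cruiser frame: (0.801+0.8251)/(1+0.801·0.8251) = 1.6261/1.6609051 = 0.97904c.
That velocity, transformed to the rest frame of the base station: (0.97904+0.809)/(1+0.97904·0.809) = 1.78804/1.79204336 = 0.99777c.

0.9978c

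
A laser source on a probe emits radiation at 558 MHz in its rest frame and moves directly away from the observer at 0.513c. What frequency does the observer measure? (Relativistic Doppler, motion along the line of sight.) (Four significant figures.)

Relativistic Doppler (source moving away): f_obs = f_src · √((1−β)/(1+β)).
With β = 0.513: factor = √(0.487/1.513) = 0.56734.
f_obs = 558 × 0.56734 = 316.6 MHz.

316.6 MHz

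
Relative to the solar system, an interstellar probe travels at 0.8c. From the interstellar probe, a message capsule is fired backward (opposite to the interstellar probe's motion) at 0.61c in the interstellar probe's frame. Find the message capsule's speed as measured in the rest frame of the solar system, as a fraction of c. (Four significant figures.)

In units of c, u = (u' + v)/(1 + u'v) with u' = −0.61 and v = 0.8.
Numerator: −0.61 + 0.8 = 0.19. Denominator: 1 + (−0.61)(0.8) = 0.512.
u = 0.19/0.512 = 0.37109, so the speed is 0.3711c.

0.3711c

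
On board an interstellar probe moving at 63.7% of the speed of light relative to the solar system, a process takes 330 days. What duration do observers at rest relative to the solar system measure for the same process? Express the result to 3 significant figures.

428 days

Lorentz factor: γ = (1 − 0.405769)^(−1/2) = 1.2972.
Time dilation: Δt = γ·Δτ = 1.2972 × 330 = 428 days.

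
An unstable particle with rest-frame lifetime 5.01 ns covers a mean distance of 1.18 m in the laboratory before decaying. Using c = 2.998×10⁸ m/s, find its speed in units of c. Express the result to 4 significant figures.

Lab distance = (lab lifetime)·v = γτ·βc, so βγ = d/(cτ) = 1.180/(2.998×10⁸ × 5.010×10^-9) = 0.78562.
With βγ = 0.78562: γ² = 1 + (βγ)² = 1.617199, and β = (βγ)/γ = 0.78562/1.27169 = 0.6178.

0.6178c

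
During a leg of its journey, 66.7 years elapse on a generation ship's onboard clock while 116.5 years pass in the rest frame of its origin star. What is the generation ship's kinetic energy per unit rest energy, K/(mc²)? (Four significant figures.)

0.7466

From Δt = γΔτ: γ = 116.5/66.7 = 1.74663.
K/(mc²) = γ − 1 = 1.74663 − 1 = 0.7466.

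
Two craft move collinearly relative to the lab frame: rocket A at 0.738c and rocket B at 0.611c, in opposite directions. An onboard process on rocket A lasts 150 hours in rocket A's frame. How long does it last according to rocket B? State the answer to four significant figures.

407.4 hours

Transform rocket A's velocity into rocket B's frame: (0.738 + 0.611)/(1 + 0.738·0.611) = 1.349/1.450918, so the relative speed is 0.92976c.
γ for this relative speed: γ = 1/√(1 − 0.864454) = 2.7162.
Rocket A's interval is proper; time dilation gives Δt_B = γΔτ = 2.7162 × 150 hours = 407.4 hours.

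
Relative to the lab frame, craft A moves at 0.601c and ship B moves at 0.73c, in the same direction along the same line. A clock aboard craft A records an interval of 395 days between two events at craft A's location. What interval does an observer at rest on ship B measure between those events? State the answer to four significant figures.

Transform craft A's velocity into ship B's frame: (0.601 − 0.73)/(1 − 0.601·0.73) = −0.129/0.56127, so the relative speed is 0.22984c.
γ for this relative speed: γ = 1/√(1 − 0.0528264) = 1.0275.
Craft A's interval is proper; time dilation gives Δt_B = γΔτ = 1.0275 × 395 days = 405.9 days.

405.9 days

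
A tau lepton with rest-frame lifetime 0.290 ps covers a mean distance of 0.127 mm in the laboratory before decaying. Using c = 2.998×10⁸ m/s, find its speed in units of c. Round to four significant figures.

0.8252c

Let x = d/(cτ) = 1.270×10^-4 m / (2.998×10⁸ m/s × 2.900×10^-13 s) = 1.4607. Since d = βγcτ, x = βγ = β/√(1−β²).
Solving: β² = x²/(1+x²) = 2.13364/3.13364 = 0.680882, so β = 0.8252.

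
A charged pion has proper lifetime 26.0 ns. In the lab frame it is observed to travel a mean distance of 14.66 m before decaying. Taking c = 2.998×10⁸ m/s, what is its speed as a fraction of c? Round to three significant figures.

d = βγcτ ⇒ βγ = d/(cτ) = 14.66 m / (7.7948 m) = 1.8807.
β = (βγ)/√(1+(βγ)²) = 1.8807/√4.53703 = 0.883.

0.883c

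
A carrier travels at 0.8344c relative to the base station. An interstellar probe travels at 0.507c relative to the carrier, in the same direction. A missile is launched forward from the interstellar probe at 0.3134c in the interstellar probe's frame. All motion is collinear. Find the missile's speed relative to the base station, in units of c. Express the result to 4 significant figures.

Apply u = (u'+v)/(1+u'v) twice. Missile in the carrier frame: (0.3134+0.507)/(1+0.3134·0.507) = 0.8204/1.1588938 = 0.70792c.
That velocity, transformed to the rest frame of the base station: (0.70792+0.8344)/(1+0.70792·0.8344) = 1.54232/1.590688448 = 0.96959c.

0.9696c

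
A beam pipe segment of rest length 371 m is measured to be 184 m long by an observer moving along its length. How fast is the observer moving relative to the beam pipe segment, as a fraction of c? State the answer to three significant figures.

Length contraction gives γ = L₀/L = 371/184 = 2.0163.
β = √(1 − 1/γ²) = √0.754026 = 0.868.

0.868c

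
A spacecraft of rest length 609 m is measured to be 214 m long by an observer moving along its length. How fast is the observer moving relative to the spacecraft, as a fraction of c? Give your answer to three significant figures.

Length contraction gives γ = L₀/L = 609/214 = 2.8458.
β = √(1 − 1/γ²) = √0.876522 = 0.936.

0.936c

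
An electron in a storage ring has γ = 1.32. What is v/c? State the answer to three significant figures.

0.653

β = √(1 − 1/γ²) = √(1 − 1/1.7424) = √0.426079 = 0.653.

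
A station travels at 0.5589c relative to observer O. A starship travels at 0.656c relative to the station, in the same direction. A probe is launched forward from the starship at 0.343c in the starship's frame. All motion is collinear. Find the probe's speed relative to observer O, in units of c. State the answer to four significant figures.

Apply u = (u'+v)/(1+u'v) twice. Probe in the station frame: (0.343+0.656)/(1+0.343·0.656) = 0.999/1.225008 = 0.8155c.
That velocity, transformed to the rest frame of observer O: (0.8155+0.5589)/(1+0.8155·0.5589) = 1.3744/1.45578295 = 0.9441c.

0.9441c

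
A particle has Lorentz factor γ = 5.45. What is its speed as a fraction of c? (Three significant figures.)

0.983c

β = √(1 − 1/γ²) = √(1 − 1/29.7025) = √0.966333 = 0.983.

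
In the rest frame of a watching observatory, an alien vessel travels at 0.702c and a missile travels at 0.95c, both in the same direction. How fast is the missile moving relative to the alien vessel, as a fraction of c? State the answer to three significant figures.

Transform to the alien vessel's frame: u' = (u − v)/(1 − uv/c²).
u' = (0.95 − 0.702)/(1 − 0.95×0.702) = 0.248/0.3331 = 0.74452.
Speed in the alien vessel's frame: 0.745c (in the same direction).

0.745c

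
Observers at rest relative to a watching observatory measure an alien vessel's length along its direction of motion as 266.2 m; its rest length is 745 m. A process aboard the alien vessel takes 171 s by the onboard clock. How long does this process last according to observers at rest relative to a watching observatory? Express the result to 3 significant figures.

479 s

From L = L₀/γ: γ = 745/266.2 = 2.79865.
Δt = γΔτ = 2.79865 × 171 = 479 s.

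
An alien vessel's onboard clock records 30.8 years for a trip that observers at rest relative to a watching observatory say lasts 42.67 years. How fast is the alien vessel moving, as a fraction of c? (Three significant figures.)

γ = Δt/Δτ = 42.67/30.8 = 1.3854.
β = √(1 − 1/γ²) = √(1 − 0.521014) = √0.478986 = 0.692.

0.692c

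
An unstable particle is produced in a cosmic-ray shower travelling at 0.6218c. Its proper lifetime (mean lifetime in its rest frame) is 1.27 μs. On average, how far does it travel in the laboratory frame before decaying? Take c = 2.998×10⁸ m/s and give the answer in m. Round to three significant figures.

γ = 1/√(1 − β²) = 1/√(1 − 0.38663524) = 1/√0.61336476 = 1/0.783176 = 1.2769.
Lab-frame lifetime: Δt = γτ = 1.2769 × 1.27 μs = 1.6217 μs.
Distance: d = vΔt = 0.6218 × 2.998×10⁸ m/s × 1.6217×10^-6 s = 302 m.

302 m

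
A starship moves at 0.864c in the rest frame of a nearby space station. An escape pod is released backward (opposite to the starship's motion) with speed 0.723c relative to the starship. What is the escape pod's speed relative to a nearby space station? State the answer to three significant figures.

0.376c

In units of c, u = (u' + v)/(1 + u'v) with u' = −0.723 and v = 0.864.
Numerator: −0.723 + 0.864 = 0.141. Denominator: 1 + (−0.723)(0.864) = 0.375328.
u = 0.141/0.375328 = 0.37567, so the speed is 0.376c.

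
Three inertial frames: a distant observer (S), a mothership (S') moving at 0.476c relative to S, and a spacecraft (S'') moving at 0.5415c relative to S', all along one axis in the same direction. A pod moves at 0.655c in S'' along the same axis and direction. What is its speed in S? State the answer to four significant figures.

0.9569c

First combine the pod and spacecraft (S''→S'): u₁ = (0.655 + 0.5415)/(1 + 0.655×0.5415) = 1.1965/1.3546825 = 0.88323.
Then combine with the mothership (S'→S): u = (0.88323 + 0.476)/(1 + 0.88323×0.476) = 1.35923/1.42041748 = 0.95692.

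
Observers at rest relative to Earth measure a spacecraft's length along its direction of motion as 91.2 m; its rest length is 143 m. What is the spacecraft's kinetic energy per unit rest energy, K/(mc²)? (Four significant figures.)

0.5680

Length contraction gives γ = L₀/L = 143/91.2 = 1.56798.
K/(mc²) = γ − 1 = 1.56798 − 1 = 0.5680.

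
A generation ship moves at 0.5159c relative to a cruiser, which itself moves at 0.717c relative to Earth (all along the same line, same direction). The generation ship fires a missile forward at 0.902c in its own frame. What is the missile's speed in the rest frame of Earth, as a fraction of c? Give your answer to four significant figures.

0.9946c

Compose velocities in two stages. Stage 1 (into S'): u₁ = (0.902+0.5159)/(1+0.902×0.5159) = 0.96762.
Stage 2 (into S): u = (0.96762+0.717)/(1+0.96762×0.717) = 0.99459, so the speed is 0.9946c.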